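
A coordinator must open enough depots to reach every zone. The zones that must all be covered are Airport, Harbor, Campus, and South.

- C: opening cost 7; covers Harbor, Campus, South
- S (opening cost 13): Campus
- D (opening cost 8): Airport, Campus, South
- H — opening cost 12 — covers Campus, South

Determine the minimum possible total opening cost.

15

This is a weighted set-cover instance.
Choose C and D: together they cover Airport, Harbor, Campus, South — every zone.
Total opening cost: 7 + 8 = 15.
No cover costs less than 15.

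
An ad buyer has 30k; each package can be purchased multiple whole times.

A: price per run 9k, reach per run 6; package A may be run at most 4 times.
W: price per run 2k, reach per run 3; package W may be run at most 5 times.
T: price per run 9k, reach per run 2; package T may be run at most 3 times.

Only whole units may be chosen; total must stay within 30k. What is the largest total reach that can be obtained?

27

W has the best ratio (3/2); taking only W gives at most 5×3 = 15 (stopped by the supply cap of 5).
Mixing does better — 2×A and 5×W: price 28 ≤ 30, reach 2·6 + 5·3 = 27.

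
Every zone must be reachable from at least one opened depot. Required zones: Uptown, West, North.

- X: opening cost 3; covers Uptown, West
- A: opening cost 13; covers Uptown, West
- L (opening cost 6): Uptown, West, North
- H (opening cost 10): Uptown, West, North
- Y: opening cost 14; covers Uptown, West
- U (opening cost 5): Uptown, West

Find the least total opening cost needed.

6

The greedy cost-per-new-zone heuristic would pick X and L for 9, but a cheaper cover exists.
L alone covers Uptown, West, North — every zone.
Total opening cost: 6.
No cover costs less than 6.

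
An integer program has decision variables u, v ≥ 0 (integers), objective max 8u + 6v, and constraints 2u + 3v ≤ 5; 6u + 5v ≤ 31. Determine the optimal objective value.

The continuous relaxation peaks at (2.5, 0) with value 20.00; rounding to a feasible lattice point costs some objective.
(u,v)=(2,0): 2·2+3·0=4≤5, 6·2+5·0=12≤31, objective 16.
(u,v)=(1,1): 2·1+3·1=5≤5, 6·1+5·1=11≤31, objective 14.
The best lattice point is (2,0), giving 16.

16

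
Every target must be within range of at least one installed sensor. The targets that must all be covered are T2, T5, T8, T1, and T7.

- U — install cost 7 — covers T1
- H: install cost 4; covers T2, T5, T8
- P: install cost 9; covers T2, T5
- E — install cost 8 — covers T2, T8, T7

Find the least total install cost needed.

19

Choose U, H, and E: together they cover T2, T5, T8, T1, T7 — every target.
Total install cost: 7 + 4 + 8 = 19.
No cover costs less than 19.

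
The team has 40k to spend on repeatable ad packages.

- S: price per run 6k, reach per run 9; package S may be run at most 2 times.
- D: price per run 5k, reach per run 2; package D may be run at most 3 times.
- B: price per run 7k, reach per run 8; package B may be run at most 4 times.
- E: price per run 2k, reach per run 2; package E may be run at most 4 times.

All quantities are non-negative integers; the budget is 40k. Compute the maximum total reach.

50

S has the best ratio (9/6); taking only S gives at most 2×9 = 18 (stopped by the supply cap of 2).
Mixing does better — 2×S and 4×B: price 40 ≤ 40, reach 2·9 + 4·8 = 50.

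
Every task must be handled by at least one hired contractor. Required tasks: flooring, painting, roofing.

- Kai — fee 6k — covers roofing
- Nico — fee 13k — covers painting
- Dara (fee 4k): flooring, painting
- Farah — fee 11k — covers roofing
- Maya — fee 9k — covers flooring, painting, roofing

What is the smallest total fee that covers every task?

Maya alone covers flooring, painting, roofing — every task.
Total fee: 9.

9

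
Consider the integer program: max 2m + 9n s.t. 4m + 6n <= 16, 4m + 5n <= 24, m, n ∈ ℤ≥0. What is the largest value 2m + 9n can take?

The continuous relaxation peaks at (0, 2.67) with value 24.00; rounding to a feasible lattice point costs some objective.
(m,n)=(1,2): 4·1+6·2=16≤16, 4·1+5·2=14≤24, objective 20.
(m,n)=(0,2): 4·0+6·2=12≤16, 4·0+5·2=10≤24, objective 18.
(m,n)=(2,1): 4·2+6·1=14≤16, 4·2+5·1=13≤24, objective 13.
The best lattice point is (1,2), giving 20.

20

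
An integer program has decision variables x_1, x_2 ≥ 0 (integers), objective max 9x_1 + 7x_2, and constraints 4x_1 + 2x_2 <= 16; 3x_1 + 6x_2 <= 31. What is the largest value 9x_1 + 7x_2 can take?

46

The continuous relaxation peaks at (1.89, 4.22) with value 46.56; rounding to a feasible lattice point costs some objective.
(x_1,x_2)=(2,4): 4·2+2·4=16≤16, 3·2+6·4=30≤31, objective 46.
(x_1,x_2)=(2,3): 4·2+2·3=14≤16, 3·2+6·3=24≤31, objective 39.
Maximum is 46 at (x_1,x_2)=(2,4).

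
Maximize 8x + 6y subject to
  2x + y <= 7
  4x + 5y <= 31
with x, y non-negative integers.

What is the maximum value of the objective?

(x,y)=(1,5): 2·1+1·5=7≤7, 4·1+5·5=29≤31, objective 38.
(x,y)=(0,6): 2·0+1·6=6≤7, 4·0+5·6=30≤31, objective 36.
(x,y)=(1,4): 2·1+1·4=6≤7, 4·1+5·4=24≤31, objective 32.
(x,y)=(0,5): 2·0+1·5=5≤7, 4·0+5·5=25≤31, objective 30.
No feasible integer point exceeds 38.

38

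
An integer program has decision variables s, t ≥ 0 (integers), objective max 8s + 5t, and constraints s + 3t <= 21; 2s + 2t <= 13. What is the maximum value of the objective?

48

Relaxing integrality, the LP optimum is 52.00 at (s,t) = (6.5, 0), which is not an integer point.
(s,t)=(6,0): 1·6+3·0=6≤21, 2·6+2·0=12≤13, objective 48.
(s,t)=(5,1): 1·5+3·1=8≤21, 2·5+2·1=12≤13, objective 45.
(s,t)=(5,0): 1·5+3·0=5≤21, 2·5+2·0=10≤13, objective 40.
The best lattice point is (6,0), giving 48.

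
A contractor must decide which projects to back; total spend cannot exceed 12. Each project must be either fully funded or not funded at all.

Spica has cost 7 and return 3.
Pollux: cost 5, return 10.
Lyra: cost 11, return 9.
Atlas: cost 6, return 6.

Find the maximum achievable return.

Take Pollux and Atlas: cost 5 + 6 = 11 ≤ 12, return 10 + 6 = 16.
No other feasible combination does better.

16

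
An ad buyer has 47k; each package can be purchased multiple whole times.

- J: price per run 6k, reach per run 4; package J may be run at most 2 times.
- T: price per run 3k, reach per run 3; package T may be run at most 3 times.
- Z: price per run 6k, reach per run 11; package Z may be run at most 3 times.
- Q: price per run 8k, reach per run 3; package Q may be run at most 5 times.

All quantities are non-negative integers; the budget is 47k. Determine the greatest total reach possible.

53

Z has the best ratio (11/6); taking only Z gives at most 3×11 = 33 (stopped by the supply cap of 3).
Mixing does better — 2×J, 3×T, 3×Z, and 1×Q: price 47 ≤ 47, reach 2·4 + 3·3 + 3·11 + 1·3 = 53.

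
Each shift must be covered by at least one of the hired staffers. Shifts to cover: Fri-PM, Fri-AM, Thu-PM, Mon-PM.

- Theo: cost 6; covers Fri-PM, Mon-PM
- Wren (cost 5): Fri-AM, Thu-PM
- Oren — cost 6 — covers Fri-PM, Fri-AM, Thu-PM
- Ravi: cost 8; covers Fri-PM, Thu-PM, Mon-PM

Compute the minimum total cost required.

11

Choose Theo and Wren: together they cover Fri-PM, Fri-AM, Thu-PM, Mon-PM — every shift.
Total cost: 6 + 5 = 11.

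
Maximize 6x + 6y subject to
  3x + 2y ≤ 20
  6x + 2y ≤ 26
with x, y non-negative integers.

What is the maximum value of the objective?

(x,y)=(0,10): 3·0+2·10=20≤20, 6·0+2·10=20≤26, objective 60.
(x,y)=(0,9): 3·0+2·9=18≤20, 6·0+2·9=18≤26, objective 54.
Maximum is 60 at (x,y)=(0,10).

60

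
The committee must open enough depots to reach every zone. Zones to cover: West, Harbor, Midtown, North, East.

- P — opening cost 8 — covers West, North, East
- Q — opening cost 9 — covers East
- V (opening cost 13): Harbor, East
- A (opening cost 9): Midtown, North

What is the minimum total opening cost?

Choose P, V, and A: together they cover West, Harbor, Midtown, North, East — every zone.
Total opening cost: 8 + 13 + 9 = 30.
No cover costs less than 30.

30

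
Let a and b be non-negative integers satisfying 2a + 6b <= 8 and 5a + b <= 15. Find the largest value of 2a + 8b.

10

Relaxing integrality, the LP optimum is 10.67 at (a,b) = (0, 1.33), which is not an integer point.
(a,b)=(1,1) is feasible, giving 10.
(a,b)=(0,1) is feasible, giving 8.
(a,b)=(2,0) is feasible, giving 4.
Maximum is 10 at (a,b)=(1,1).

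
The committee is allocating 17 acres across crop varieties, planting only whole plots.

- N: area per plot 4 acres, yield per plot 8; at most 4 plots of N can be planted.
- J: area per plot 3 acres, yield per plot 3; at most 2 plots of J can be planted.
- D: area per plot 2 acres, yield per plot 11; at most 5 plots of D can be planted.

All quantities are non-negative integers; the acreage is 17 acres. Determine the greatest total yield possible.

66

This is a bounded integer knapsack.
D has the best ratio (11/2); taking only D gives at most 5×11 = 55 (stopped by the supply cap of 5).
Mixing does better — 1×N, 1×J, and 5×D: area 17 ≤ 17, yield 1·8 + 1·3 + 5·11 = 66.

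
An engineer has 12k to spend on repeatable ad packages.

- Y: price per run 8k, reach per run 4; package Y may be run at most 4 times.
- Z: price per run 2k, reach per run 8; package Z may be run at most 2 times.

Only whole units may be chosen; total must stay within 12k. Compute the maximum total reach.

This is a bounded integer knapsack.
2×Z: price 4 ≤ 12, reach 2·8 = 16.
1×Y and 2×Z: price 12 ≤ 12, reach 1·4 + 2·8 = 20.
Best is 20.

20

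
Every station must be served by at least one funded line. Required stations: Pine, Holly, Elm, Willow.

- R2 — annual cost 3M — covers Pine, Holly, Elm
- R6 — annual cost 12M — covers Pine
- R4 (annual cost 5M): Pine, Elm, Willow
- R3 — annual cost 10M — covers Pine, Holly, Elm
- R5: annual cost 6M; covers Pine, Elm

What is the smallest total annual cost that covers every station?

Choose R2 and R4: together they cover Pine, Holly, Elm, Willow — every station.
Total annual cost: 3 + 5 = 8.
No cover costs less than 8.

8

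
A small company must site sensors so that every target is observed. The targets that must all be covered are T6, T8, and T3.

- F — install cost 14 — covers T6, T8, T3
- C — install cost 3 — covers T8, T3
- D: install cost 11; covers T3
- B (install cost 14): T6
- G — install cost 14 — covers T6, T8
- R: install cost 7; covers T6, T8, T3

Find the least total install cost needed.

7

The greedy cost-per-new-target heuristic would pick C and R for 10, but a cheaper cover exists.
R alone covers T6, T8, T3 — every target.
Total install cost: 7.
No cover costs less than 7.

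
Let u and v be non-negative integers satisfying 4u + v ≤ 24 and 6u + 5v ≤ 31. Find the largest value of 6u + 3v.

The continuous relaxation peaks at (5.17, 0) with value 31.00; rounding to a feasible lattice point costs some objective.
(u,v)=(5,0): 4·5+1·0=20≤24, 6·5+5·0=30≤31, objective 30.
(u,v)=(4,1): 4·4+1·1=17≤24, 6·4+5·1=29≤31, objective 27.
(u,v)=(4,0): 4·4+1·0=16≤24, 6·4+5·0=24≤31, objective 24.
Maximum is 30 at (u,v)=(5,0).

30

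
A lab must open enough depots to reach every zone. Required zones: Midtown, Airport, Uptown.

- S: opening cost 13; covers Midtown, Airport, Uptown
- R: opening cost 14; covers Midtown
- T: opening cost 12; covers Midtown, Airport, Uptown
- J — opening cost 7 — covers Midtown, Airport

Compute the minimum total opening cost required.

The greedy cost-per-new-zone heuristic would pick J and T for 19, but a cheaper cover exists.
T alone covers Midtown, Airport, Uptown — every zone.
Total opening cost: 12.
No cover costs less than 12.

12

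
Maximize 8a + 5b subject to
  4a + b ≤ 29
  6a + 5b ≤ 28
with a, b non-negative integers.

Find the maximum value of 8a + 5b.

34

The continuous relaxation peaks at (4.67, 0) with value 37.33; rounding to a feasible lattice point costs some objective.
(a,b)=(3,2): 4·3+1·2=14≤29, 6·3+5·2=28≤28, objective 34.
(a,b)=(4,0): 4·4+1·0=16≤29, 6·4+5·0=24≤28, objective 32.
(a,b)=(2,3): 4·2+1·3=11≤29, 6·2+5·3=27≤28, objective 31.
Maximum is 34 at (a,b)=(3,2).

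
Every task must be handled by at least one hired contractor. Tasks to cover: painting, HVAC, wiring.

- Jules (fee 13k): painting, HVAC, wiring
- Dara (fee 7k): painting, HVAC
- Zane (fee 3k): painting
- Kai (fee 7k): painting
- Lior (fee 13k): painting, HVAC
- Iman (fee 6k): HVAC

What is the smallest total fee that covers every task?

13

Jules alone covers painting, HVAC, wiring — every task.
Total fee: 13.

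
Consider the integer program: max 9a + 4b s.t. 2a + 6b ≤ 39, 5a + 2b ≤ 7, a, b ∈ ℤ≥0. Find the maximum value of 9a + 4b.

13

(a,b)=(1,1): 2·1+6·1=8≤39, 5·1+2·1=7≤7, objective 13.
(a,b)=(0,3): 2·0+6·3=18≤39, 5·0+2·3=6≤7, objective 12.
(a,b)=(1,0): 2·1+6·0=2≤39, 5·1+2·0=5≤7, objective 9.
The best lattice point is (1,1), giving 13.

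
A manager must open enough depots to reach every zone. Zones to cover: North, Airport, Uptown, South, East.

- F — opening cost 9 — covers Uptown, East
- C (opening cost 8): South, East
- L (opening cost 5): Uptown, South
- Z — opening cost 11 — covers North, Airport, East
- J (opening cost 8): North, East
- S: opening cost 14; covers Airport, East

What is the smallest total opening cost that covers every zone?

16

Choose L and Z: together they cover North, Airport, Uptown, South, East — every zone.
Total opening cost: 5 + 11 = 16.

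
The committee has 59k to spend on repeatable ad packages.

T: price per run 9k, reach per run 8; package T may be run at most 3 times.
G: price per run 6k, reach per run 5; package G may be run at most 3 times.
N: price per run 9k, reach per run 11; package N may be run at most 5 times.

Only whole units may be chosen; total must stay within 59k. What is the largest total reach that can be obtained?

65

Take 2×G and 5×N: price 57 ≤ 59, reach 2·5 + 5·11 = 65.
N has the best ratio (11/9) and is taken to its limit of 5; remaining capacity is filled optimally with the others.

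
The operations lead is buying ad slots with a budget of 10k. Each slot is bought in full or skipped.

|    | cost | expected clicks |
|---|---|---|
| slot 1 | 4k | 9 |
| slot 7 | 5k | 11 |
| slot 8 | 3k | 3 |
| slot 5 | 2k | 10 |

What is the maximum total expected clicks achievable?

24

slot 7 + slot 5: cost 5 + 2 = 7 ≤ 10, expected clicks 11 + 10 = 21.
slot 7 + slot 8 + slot 5: cost 5 + 3 + 2 = 10 ≤ 10, expected clicks 11 + 3 + 10 = 24.
slot 1 + slot 8 + slot 5: cost 4 + 3 + 2 = 9 ≤ 10, expected clicks 9 + 3 + 10 = 22.
Best is slot 7, slot 8, and slot 5 with total expected clicks 24.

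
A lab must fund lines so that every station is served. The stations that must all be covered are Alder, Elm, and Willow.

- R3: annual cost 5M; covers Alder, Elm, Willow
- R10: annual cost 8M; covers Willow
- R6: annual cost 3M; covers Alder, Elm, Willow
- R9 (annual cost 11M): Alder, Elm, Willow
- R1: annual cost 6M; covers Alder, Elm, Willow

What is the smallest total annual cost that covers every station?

3

R6 alone covers Alder, Elm, Willow — every station.
Total annual cost: 3.
No cover costs less than 3.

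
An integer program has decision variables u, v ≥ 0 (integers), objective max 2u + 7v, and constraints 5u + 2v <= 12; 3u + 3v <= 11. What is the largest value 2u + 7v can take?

21

(u,v)=(0,3) is feasible, giving 21.
(u,v)=(1,2) is feasible, giving 16.
No feasible integer point exceeds 21.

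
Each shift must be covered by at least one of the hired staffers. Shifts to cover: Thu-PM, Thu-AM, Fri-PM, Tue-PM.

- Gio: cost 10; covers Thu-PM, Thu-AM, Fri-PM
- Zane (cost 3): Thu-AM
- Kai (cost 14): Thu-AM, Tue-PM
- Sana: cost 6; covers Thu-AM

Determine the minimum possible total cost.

This is an integer covering problem.
The greedy cost-per-new-shift heuristic would pick Zane, Gio, and Kai for 27, but a cheaper cover exists.
Choose Gio and Kai: together they cover Thu-PM, Thu-AM, Fri-PM, Tue-PM — every shift.
Total cost: 10 + 14 = 24.
No cover costs less than 24.

24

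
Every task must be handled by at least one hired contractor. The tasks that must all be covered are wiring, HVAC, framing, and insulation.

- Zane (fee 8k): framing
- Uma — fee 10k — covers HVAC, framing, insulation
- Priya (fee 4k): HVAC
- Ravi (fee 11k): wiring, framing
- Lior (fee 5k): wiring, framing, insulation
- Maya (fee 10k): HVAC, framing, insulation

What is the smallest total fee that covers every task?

9

Choose Priya and Lior: together they cover wiring, HVAC, framing, insulation — every task.
Total fee: 4 + 5 = 9.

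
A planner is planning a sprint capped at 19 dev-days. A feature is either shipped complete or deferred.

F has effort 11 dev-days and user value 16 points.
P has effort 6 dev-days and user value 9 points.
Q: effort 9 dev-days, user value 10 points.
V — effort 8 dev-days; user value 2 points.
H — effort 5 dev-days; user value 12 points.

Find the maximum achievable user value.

This is an integer program with binary decision variables.
Allowing fractional choices, the relaxed optimum would be about 32.6, but features are indivisible.
F + P: effort 11 + 6 = 17 ≤ 19, user value 16 + 9 = 25.
P + V + H: effort 6 + 8 + 5 = 19 ≤ 19, user value 9 + 2 + 12 = 23.
F + H: effort 11 + 5 = 16 ≤ 19, user value 16 + 12 = 28.
Best is F and H with total user value 28.

28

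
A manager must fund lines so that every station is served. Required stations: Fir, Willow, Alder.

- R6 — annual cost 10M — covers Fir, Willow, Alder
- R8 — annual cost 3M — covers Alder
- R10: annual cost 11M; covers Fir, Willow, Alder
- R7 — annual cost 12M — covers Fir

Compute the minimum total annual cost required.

The greedy cost-per-new-station heuristic would pick R8 and R6 for 13, but a cheaper cover exists.
R6 alone covers Fir, Willow, Alder — every station.
Total annual cost: 10.
No cover costs less than 10.

10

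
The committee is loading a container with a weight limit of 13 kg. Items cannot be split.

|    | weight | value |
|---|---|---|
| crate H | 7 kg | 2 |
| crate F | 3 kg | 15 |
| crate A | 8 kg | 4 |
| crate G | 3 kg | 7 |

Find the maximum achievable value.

Allowing fractional choices, the relaxed optimum would be about 25.5, but items are indivisible.
crate H + crate F + crate G: weight 7 + 3 + 3 = 13 ≤ 13, value 2 + 15 + 7 = 24.
crate F + crate G: weight 3 + 3 = 6 ≤ 13, value 15 + 7 = 22.
Best is crate H, crate F, and crate G with total value 24.

24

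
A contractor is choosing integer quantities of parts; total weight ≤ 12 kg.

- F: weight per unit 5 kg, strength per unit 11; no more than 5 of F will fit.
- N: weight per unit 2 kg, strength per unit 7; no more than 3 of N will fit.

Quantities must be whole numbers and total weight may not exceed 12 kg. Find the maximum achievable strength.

Take 1×F and 3×N: weight 11 ≤ 12, strength 1·11 + 3·7 = 32.
N has the best ratio (7/2) and is taken to its limit of 3; remaining capacity is filled optimally with the others.

32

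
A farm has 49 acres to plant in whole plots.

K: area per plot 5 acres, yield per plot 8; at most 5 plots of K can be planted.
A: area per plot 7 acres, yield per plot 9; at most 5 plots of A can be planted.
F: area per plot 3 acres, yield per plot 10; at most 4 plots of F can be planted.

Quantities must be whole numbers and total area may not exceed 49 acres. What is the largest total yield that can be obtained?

91

F has the best ratio (10/3); taking only F gives at most 4×10 = 40 (stopped by the supply cap of 4).
Mixing does better — 3×K, 3×A, and 4×F: area 48 ≤ 49, yield 3·8 + 3·9 + 4·10 = 91.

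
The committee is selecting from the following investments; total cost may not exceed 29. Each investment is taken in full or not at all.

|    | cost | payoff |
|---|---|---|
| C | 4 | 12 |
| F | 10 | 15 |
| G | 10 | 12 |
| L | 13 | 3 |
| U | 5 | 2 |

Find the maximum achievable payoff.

41

C + F + L: cost 4 + 10 + 13 = 27 ≤ 29, payoff 12 + 15 + 3 = 30.
C + F + G + U: cost 4 + 10 + 10 + 5 = 29 ≤ 29, payoff 12 + 15 + 12 + 2 = 41.
C + F + G: cost 4 + 10 + 10 = 24 ≤ 29, payoff 12 + 15 + 12 = 39.
Best is C, F, G, and U with total payoff 41.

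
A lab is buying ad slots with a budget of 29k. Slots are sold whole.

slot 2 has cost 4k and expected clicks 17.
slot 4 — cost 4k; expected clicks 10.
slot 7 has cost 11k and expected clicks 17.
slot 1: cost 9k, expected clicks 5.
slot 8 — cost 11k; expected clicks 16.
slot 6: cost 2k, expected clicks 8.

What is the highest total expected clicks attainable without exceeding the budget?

58

This is an integer program with binary decision variables.
Allowing fractional choices, the relaxed optimum would be about 63.6, but ad slots are indivisible.
slot 2 + slot 7 + slot 8 + slot 6: cost 4 + 11 + 11 + 2 = 28 ≤ 29, expected clicks 17 + 17 + 16 + 8 = 58.
slot 2 + slot 4 + slot 7 + slot 6: cost 4 + 4 + 11 + 2 = 21 ≤ 29, expected clicks 17 + 10 + 17 + 8 = 52.
Best is slot 2, slot 7, slot 8, and slot 6 with total expected clicks 58.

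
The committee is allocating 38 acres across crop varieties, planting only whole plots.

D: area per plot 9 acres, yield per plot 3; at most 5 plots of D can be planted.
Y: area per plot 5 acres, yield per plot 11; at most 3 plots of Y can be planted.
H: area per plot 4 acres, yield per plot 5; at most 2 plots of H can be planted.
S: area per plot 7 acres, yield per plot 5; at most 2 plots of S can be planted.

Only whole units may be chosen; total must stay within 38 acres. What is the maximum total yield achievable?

Take 3×Y, 2×H, and 2×S: area 37 ≤ 38, yield 3·11 + 2·5 + 2·5 = 53.
Y has the best ratio (11/5) and is taken to its limit of 3; remaining capacity is filled optimally with the others.

53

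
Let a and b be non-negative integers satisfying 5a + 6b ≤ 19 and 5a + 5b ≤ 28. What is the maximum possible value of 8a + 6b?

24

(a,b)=(3,0): 5·3+6·0=15≤19, 5·3+5·0=15≤28, objective 24.
(a,b)=(2,1): 5·2+6·1=16≤19, 5·2+5·1=15≤28, objective 22.
(a,b)=(2,0): 5·2+6·0=10≤19, 5·2+5·0=10≤28, objective 16.
Maximum is 24 at (a,b)=(3,0).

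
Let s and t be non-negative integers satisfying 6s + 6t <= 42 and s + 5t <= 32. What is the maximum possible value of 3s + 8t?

(s,t)=(1,6): 6·1+6·6=42≤42, 1·1+5·6=31≤32, objective 51.
(s,t)=(0,6): 6·0+6·6=36≤42, 1·0+5·6=30≤32, objective 48.
The best lattice point is (1,6), giving 51.

51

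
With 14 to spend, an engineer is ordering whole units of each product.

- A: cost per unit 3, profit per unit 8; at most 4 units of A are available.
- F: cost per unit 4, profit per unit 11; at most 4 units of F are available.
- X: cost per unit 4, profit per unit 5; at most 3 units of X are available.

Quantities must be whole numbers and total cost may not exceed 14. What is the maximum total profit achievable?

F has the best ratio (11/4); taking only F gives at most 3×11 = 33 (stopped by the cost limit).
Mixing does better — 2×A and 2×F: cost 14 ≤ 14, profit 2·8 + 2·11 = 38.

38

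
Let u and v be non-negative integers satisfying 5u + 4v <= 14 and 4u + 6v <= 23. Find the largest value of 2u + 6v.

(u,v)=(0,3): 5·0+4·3=12≤14, 4·0+6·3=18≤23, objective 18.
(u,v)=(1,2): 5·1+4·2=13≤14, 4·1+6·2=16≤23, objective 14.
(u,v)=(0,2): 5·0+4·2=8≤14, 4·0+6·2=12≤23, objective 12.
Maximum is 18 at (u,v)=(0,3).

18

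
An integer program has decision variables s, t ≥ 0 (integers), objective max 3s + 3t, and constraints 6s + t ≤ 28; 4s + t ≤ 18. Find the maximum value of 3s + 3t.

54

(s,t)=(0,18) is feasible, giving 54.
(s,t)=(0,17) is feasible, giving 51.
Maximum is 54 at (s,t)=(0,18).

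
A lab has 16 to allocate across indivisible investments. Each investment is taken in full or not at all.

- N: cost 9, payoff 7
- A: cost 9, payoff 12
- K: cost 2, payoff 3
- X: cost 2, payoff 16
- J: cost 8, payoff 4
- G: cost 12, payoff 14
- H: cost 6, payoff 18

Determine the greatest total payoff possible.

38

Treat it as a binary knapsack problem.
Allowing fractional choices, the relaxed optimum would be about 45.0, but investments are indivisible.
K + X + H: cost 2 + 2 + 6 = 10 ≤ 16, payoff 3 + 16 + 18 = 37.
X + J + H: cost 2 + 8 + 6 = 16 ≤ 16, payoff 16 + 4 + 18 = 38.
X + H: cost 2 + 6 = 8 ≤ 16, payoff 16 + 18 = 34.
Best is X, J, and H with total payoff 38.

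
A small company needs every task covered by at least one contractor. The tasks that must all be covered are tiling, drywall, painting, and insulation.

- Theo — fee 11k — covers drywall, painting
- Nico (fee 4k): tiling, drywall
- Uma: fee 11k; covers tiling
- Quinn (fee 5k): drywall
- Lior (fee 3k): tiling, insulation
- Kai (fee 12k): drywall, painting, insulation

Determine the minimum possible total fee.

14

The greedy cost-per-new-task heuristic would pick Lior, Nico, and Theo for 18, but a cheaper cover exists.
Choose Theo and Lior: together they cover tiling, drywall, painting, insulation — every task.
Total fee: 11 + 3 = 14.
No cover costs less than 14.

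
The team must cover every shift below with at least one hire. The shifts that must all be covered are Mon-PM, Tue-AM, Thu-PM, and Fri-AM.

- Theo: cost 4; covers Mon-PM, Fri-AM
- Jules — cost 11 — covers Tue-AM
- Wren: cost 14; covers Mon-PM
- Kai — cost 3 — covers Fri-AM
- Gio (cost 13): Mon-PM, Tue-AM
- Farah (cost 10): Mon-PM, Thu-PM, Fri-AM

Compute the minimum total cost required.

21

The greedy cost-per-new-shift heuristic would pick Theo, Farah, and Jules for 25, but a cheaper cover exists.
Choose Jules and Farah: together they cover Mon-PM, Tue-AM, Thu-PM, Fri-AM — every shift.
Total cost: 11 + 10 = 21.
No cover costs less than 21.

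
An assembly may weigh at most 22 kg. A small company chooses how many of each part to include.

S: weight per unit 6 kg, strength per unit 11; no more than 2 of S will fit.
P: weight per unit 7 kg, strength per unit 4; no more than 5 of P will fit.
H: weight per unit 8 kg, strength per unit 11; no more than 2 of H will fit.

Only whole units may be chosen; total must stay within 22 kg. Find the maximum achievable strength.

S has the best ratio (11/6); taking only S gives at most 2×11 = 22 (stopped by the supply cap of 2).
Mixing does better — 1×S and 2×H: weight 22 ≤ 22, strength 1·11 + 2·11 = 33.

33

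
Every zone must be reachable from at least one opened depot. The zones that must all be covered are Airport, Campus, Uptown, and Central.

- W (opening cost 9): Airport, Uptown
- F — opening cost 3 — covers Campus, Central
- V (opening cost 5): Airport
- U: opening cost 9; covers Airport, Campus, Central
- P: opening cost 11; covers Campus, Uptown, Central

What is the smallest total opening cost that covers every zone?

Choose W and F: together they cover Airport, Campus, Uptown, Central — every zone.
Total opening cost: 9 + 3 = 12.
No cover costs less than 12.

12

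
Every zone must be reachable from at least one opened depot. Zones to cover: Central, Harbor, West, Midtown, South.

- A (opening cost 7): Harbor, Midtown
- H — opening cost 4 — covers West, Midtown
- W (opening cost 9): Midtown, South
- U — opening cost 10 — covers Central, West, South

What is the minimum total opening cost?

17

The greedy cost-per-new-zone heuristic would pick H, U, and A for 21, but a cheaper cover exists.
Choose A and U: together they cover Central, Harbor, West, Midtown, South — every zone.
Total opening cost: 7 + 10 = 17.
No cover costs less than 17.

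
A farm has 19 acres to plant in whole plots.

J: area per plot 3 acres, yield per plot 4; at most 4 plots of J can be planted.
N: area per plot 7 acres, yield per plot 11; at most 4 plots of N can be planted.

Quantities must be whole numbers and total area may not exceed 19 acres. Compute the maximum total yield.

27

N has the best ratio (11/7); taking only N gives at most 2×11 = 22 (stopped by the area limit).
Mixing does better — 4×J and 1×N: area 19 ≤ 19, yield 4·4 + 1·11 = 27.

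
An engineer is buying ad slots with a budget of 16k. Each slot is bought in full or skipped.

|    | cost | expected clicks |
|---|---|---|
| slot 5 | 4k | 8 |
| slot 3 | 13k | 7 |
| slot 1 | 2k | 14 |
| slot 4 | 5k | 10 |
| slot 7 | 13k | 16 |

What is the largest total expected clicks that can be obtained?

32

This is an integer program with binary decision variables.
Allowing fractional choices, the relaxed optimum would be about 38.2, but ad slots are indivisible.
slot 5 + slot 1 + slot 4: cost 4 + 2 + 5 = 11 ≤ 16, expected clicks 8 + 14 + 10 = 32.
slot 1 + slot 7: cost 2 + 13 = 15 ≤ 16, expected clicks 14 + 16 = 30.
slot 1 + slot 4: cost 2 + 5 = 7 ≤ 16, expected clicks 14 + 10 = 24.
Best is slot 5, slot 1, and slot 4 with total expected clicks 32.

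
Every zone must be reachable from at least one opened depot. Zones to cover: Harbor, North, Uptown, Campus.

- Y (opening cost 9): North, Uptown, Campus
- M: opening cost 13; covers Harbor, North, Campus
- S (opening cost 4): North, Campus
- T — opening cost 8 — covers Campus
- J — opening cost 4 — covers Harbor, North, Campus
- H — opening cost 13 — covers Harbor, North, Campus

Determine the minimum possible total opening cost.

Choose Y and J: together they cover Harbor, North, Uptown, Campus — every zone.
Total opening cost: 9 + 4 = 13.
No cover costs less than 13.

13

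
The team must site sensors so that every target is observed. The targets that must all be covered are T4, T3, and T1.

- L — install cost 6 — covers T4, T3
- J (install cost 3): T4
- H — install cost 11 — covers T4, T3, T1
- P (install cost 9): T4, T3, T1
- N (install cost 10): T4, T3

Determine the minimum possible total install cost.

9

This is an integer covering problem.
P alone covers T4, T3, T1 — every target.
Total install cost: 9.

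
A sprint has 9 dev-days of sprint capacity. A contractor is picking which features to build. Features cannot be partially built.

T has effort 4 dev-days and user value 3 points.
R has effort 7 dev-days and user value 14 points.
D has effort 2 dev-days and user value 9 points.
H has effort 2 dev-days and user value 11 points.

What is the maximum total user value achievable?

This is an integer program with binary decision variables.
R + H: effort 7 + 2 = 9 ≤ 9, user value 14 + 11 = 25.
T + D + H: effort 4 + 2 + 2 = 8 ≤ 9, user value 3 + 9 + 11 = 23.
R + D: effort 7 + 2 = 9 ≤ 9, user value 14 + 9 = 23.
Best is R and H with total user value 25.

25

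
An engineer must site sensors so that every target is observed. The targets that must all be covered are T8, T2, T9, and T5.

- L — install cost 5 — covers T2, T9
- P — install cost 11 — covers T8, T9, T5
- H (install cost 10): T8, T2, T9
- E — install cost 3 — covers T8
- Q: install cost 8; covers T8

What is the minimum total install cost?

This is an integer covering problem.
The greedy cost-per-new-target heuristic would pick L, E, and P for 19, but a cheaper cover exists.
Choose L and P: together they cover T8, T2, T9, T5 — every target.
Total install cost: 5 + 11 = 16.
No cover costs less than 16.

16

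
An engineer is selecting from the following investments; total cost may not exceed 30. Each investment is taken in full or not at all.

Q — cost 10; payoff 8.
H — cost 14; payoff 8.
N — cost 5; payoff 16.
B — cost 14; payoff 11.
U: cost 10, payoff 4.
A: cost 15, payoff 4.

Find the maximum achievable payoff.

Allowing fractional choices, the relaxed optimum would be about 35.6, but investments are indivisible.
Q + H + N: cost 10 + 14 + 5 = 29 ≤ 30, payoff 8 + 8 + 16 = 32.
Q + N + B: cost 10 + 5 + 14 = 29 ≤ 30, payoff 8 + 16 + 11 = 35.
Best is Q, N, and B with total payoff 35.

35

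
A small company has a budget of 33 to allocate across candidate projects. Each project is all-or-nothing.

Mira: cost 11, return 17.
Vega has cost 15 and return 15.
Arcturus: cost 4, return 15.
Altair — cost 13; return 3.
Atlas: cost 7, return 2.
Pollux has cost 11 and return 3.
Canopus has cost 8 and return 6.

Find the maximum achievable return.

Take Mira, Vega, and Arcturus: cost 11 + 15 + 4 = 30 ≤ 33, return 17 + 15 + 15 = 47.
No other feasible combination does better.

47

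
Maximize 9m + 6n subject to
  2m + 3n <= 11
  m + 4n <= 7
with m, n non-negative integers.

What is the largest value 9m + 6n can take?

45

Relaxing integrality, the LP optimum is 49.50 at (m,n) = (5.5, 0), which is not an integer point.
(m,n)=(5,0): 2·5+3·0=10≤11, 1·5+4·0=5≤7, objective 45.
(m,n)=(4,0): 2·4+3·0=8≤11, 1·4+4·0=4≤7, objective 36.
No feasible integer point exceeds 45.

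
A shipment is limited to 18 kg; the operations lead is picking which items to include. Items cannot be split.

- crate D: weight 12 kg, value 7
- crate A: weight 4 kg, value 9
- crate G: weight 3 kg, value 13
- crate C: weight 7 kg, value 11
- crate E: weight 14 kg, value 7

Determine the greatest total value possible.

Allowing fractional choices, the relaxed optimum would be about 35.3, but items are indivisible.
crate A + crate G + crate C: weight 4 + 3 + 7 = 14 ≤ 18, value 9 + 13 + 11 = 33.
crate G + crate C: weight 3 + 7 = 10 ≤ 18, value 13 + 11 = 24.
crate A + crate G: weight 4 + 3 = 7 ≤ 18, value 9 + 13 = 22.
Best is crate A, crate G, and crate C with total value 33.

33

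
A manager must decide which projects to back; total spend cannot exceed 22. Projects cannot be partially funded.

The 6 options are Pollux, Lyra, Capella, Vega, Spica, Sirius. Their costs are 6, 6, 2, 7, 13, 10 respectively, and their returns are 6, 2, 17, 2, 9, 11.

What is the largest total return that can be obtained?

34

Allowing fractional choices, the relaxed optimum would be about 36.8, but projects are indivisible.
Lyra + Capella + Sirius: cost 6 + 2 + 10 = 18 ≤ 22, return 2 + 17 + 11 = 30.
Pollux + Capella + Spica: cost 6 + 2 + 13 = 21 ≤ 22, return 6 + 17 + 9 = 32.
Pollux + Capella + Sirius: cost 6 + 2 + 10 = 18 ≤ 22, return 6 + 17 + 11 = 34.
Best is Pollux, Capella, and Sirius with total return 34.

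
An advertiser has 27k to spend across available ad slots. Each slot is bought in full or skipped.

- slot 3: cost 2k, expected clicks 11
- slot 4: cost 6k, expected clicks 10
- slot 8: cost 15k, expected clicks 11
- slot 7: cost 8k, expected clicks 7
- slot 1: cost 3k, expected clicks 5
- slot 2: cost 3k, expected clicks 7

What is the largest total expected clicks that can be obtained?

slot 3 + slot 4 + slot 8 + slot 1: cost 2 + 6 + 15 + 3 = 26 ≤ 27, expected clicks 11 + 10 + 11 + 5 = 37.
slot 3 + slot 4 + slot 7 + slot 1 + slot 2: cost 2 + 6 + 8 + 3 + 3 = 22 ≤ 27, expected clicks 11 + 10 + 7 + 5 + 7 = 40.
slot 3 + slot 4 + slot 8 + slot 2: cost 2 + 6 + 15 + 3 = 26 ≤ 27, expected clicks 11 + 10 + 11 + 7 = 39.
Best is slot 3, slot 4, slot 7, slot 1, and slot 2 with total expected clicks 40.

40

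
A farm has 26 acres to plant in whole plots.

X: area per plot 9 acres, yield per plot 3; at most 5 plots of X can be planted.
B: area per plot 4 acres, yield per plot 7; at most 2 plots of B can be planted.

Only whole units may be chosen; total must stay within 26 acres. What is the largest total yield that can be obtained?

20

Take 2×X and 2×B: area 26 ≤ 26, yield 2·3 + 2·7 = 20.
B has the best ratio (7/4) and is taken to its limit of 2; remaining capacity is filled optimally with the others.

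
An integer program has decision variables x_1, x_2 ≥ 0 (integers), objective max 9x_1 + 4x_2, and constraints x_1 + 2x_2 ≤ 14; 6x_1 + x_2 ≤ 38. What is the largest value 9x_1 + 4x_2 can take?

The continuous relaxation peaks at (5.64, 4.18) with value 67.45; rounding to a feasible lattice point costs some objective.
(x_1,x_2)=(6,2): 1·6+2·2=10≤14, 6·6+1·2=38≤38, objective 62.
(x_1,x_2)=(5,4): 1·5+2·4=13≤14, 6·5+1·4=34≤38, objective 61.
(x_1,x_2)=(6,1): 1·6+2·1=8≤14, 6·6+1·1=37≤38, objective 58.
(x_1,x_2)=(5,3): 1·5+2·3=11≤14, 6·5+1·3=33≤38, objective 57.
No feasible integer point exceeds 62.

62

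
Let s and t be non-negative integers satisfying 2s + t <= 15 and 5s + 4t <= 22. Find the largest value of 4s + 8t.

The continuous relaxation peaks at (0, 5.5) with value 44.00; rounding to a feasible lattice point costs some objective.
(s,t)=(0,5) is feasible, giving 40.
(s,t)=(1,4) is feasible, giving 36.
Maximum is 40 at (s,t)=(0,5).

40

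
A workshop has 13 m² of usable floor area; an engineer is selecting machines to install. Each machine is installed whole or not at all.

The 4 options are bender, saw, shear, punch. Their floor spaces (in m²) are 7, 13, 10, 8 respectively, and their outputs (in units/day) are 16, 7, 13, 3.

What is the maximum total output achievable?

This is a 0-1 knapsack instance.
Take bender: floor space 7 ≤ 13, output 16.
No other feasible combination does better.

16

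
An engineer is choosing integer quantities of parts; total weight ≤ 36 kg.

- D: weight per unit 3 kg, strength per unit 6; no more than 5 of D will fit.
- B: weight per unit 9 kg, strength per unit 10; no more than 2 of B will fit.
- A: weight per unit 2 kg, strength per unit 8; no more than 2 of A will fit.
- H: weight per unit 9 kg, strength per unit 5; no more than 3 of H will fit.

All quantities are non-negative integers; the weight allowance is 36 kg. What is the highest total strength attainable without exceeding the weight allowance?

60

A has the best ratio (8/2); taking only A gives at most 2×8 = 16 (stopped by the supply cap of 2).
Mixing does better — 4×D, 2×B, and 2×A: weight 34 ≤ 36, strength 4·6 + 2·10 + 2·8 = 60.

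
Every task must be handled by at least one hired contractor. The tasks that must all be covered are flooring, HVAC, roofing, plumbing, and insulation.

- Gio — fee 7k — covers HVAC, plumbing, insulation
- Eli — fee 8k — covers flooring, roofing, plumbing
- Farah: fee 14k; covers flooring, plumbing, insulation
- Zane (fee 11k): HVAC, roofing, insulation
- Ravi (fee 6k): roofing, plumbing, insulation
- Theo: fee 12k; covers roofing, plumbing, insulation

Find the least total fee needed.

Choose Gio and Eli: together they cover flooring, HVAC, roofing, plumbing, insulation — every task.
Total fee: 7 + 8 = 15.

15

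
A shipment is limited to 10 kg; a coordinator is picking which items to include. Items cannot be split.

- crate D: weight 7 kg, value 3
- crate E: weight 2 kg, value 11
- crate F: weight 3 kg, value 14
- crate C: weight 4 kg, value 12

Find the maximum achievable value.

37

crate F + crate C: weight 3 + 4 = 7 ≤ 10, value 14 + 12 = 26.
crate E + crate F: weight 2 + 3 = 5 ≤ 10, value 11 + 14 = 25.
crate E + crate F + crate C: weight 2 + 3 + 4 = 9 ≤ 10, value 11 + 14 + 12 = 37.
Best is crate E, crate F, and crate C with total value 37.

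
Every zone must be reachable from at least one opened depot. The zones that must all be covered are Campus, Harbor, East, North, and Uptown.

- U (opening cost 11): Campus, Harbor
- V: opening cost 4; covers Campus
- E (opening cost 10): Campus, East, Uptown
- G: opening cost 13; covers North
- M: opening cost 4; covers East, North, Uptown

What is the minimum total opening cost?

15

The greedy cost-per-new-zone heuristic would pick M, V, and U for 19, but a cheaper cover exists.
Choose U and M: together they cover Campus, Harbor, East, North, Uptown — every zone.
Total opening cost: 11 + 4 = 15.
No cover costs less than 15.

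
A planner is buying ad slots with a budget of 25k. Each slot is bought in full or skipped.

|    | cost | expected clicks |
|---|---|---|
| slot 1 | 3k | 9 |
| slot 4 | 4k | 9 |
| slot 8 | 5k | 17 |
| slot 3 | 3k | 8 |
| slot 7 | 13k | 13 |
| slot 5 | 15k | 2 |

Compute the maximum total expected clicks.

48

slot 4 + slot 8 + slot 3 + slot 7: cost 4 + 5 + 3 + 13 = 25 ≤ 25, expected clicks 9 + 17 + 8 + 13 = 47.
slot 1 + slot 8 + slot 3 + slot 7: cost 3 + 5 + 3 + 13 = 24 ≤ 25, expected clicks 9 + 17 + 8 + 13 = 47.
slot 1 + slot 4 + slot 8 + slot 7: cost 3 + 4 + 5 + 13 = 25 ≤ 25, expected clicks 9 + 9 + 17 + 13 = 48.
Best is slot 1, slot 4, slot 8, and slot 7 with total expected clicks 48.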